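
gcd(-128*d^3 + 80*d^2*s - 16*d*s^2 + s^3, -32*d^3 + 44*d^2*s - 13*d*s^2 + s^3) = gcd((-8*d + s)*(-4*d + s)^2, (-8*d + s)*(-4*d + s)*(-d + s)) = 32*d^2 - 12*d*s + s^2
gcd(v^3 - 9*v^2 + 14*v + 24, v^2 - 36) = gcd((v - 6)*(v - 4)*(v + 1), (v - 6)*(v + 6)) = v - 6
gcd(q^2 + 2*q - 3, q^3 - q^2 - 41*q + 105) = 1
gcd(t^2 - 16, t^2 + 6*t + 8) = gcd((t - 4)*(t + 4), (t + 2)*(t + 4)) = t + 4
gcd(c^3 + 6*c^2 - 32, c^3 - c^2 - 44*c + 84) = c - 2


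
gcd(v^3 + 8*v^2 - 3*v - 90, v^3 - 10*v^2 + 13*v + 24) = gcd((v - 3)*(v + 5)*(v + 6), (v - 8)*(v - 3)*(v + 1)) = v - 3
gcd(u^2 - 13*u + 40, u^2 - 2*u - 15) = u - 5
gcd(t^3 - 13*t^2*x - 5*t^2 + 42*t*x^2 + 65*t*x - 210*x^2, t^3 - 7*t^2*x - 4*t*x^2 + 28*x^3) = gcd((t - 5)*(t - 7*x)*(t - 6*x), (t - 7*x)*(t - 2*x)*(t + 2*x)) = -t + 7*x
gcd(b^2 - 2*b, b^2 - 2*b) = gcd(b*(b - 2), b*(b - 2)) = b^2 - 2*b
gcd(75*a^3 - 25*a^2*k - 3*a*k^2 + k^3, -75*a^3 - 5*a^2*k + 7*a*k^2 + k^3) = 15*a^2 - 2*a*k - k^2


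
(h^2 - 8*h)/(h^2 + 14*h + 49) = h*(h - 8)/(h^2 + 14*h + 49)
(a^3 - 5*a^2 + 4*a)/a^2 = a - 5 + 4/a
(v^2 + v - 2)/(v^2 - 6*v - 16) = (v - 1)/(v - 8)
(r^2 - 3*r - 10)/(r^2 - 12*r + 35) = (r + 2)/(r - 7)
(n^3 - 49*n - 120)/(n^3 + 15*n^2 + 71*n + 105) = (n - 8)/(n + 7)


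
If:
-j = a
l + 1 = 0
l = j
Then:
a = 1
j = -1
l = -1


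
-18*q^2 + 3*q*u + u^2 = (-3*q + u)*(6*q + u)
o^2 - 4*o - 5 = (o - 5)*(o + 1)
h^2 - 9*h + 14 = (h - 7)*(h - 2)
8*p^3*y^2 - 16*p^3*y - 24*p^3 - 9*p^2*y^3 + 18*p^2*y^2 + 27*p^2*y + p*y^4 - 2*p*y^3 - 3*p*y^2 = (-8*p + y)*(-p + y)*(y - 3)*(p*y + p)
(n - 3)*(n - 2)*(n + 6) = n^3 + n^2 - 24*n + 36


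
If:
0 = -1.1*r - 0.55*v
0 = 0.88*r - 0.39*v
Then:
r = 0.00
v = 0.00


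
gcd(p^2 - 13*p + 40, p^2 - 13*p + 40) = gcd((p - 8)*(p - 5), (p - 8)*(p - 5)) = p^2 - 13*p + 40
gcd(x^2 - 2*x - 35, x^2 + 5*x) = x + 5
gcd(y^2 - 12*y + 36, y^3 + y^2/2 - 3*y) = 1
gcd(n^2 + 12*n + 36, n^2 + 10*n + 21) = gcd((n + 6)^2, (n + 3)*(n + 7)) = 1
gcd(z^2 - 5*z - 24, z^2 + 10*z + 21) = z + 3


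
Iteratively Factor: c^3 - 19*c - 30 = (c + 2)*(c^2 - 2*c - 15) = (c + 2)*(c + 3)*(c - 5)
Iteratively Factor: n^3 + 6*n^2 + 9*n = (n)*(n^2 + 6*n + 9) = n*(n + 3)*(n + 3)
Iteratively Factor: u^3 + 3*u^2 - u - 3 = (u + 1)*(u^2 + 2*u - 3) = (u + 1)*(u + 3)*(u - 1)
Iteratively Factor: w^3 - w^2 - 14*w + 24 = (w - 3)*(w^2 + 2*w - 8) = (w - 3)*(w - 2)*(w + 4)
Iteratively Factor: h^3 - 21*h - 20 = (h - 5)*(h^2 + 5*h + 4) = (h - 5)*(h + 4)*(h + 1)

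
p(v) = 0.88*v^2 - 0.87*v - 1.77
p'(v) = 1.76*v - 0.87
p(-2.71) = 7.05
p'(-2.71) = -5.64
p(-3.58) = 12.62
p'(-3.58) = -7.17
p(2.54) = 1.70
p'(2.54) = 3.60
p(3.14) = 4.17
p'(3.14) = 4.66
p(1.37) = -1.31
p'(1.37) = 1.54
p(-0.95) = -0.15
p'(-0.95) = -2.54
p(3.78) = 7.52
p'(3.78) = 5.78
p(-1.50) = 1.52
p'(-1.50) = -3.51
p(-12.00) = 135.39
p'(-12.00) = -21.99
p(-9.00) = 77.34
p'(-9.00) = -16.71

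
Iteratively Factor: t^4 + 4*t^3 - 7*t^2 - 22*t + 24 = (t + 3)*(t^3 + t^2 - 10*t + 8) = (t + 3)*(t + 4)*(t^2 - 3*t + 2) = (t - 2)*(t + 3)*(t + 4)*(t - 1)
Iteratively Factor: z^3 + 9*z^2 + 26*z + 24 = (z + 3)*(z^2 + 6*z + 8) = (z + 3)*(z + 4)*(z + 2)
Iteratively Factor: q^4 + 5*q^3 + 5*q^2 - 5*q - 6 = (q - 1)*(q^3 + 6*q^2 + 11*q + 6) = (q - 1)*(q + 1)*(q^2 + 5*q + 6) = (q - 1)*(q + 1)*(q + 3)*(q + 2)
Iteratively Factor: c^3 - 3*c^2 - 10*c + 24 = (c + 3)*(c^2 - 6*c + 8) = (c - 2)*(c + 3)*(c - 4)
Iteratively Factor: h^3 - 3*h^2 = (h)*(h^2 - 3*h) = h*(h - 3)*(h)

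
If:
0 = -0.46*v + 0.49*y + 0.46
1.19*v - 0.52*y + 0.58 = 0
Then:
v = -1.52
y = -2.37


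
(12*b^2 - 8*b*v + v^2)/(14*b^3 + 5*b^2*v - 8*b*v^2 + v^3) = (-6*b + v)/(-7*b^2 - 6*b*v + v^2)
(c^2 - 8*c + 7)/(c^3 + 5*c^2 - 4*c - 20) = (c^2 - 8*c + 7)/(c^3 + 5*c^2 - 4*c - 20)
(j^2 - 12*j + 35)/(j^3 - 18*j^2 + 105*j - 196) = (j - 5)/(j^2 - 11*j + 28)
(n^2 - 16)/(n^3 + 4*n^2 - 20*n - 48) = (n + 4)/(n^2 + 8*n + 12)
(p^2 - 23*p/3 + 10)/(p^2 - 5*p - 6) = (p - 5/3)/(p + 1)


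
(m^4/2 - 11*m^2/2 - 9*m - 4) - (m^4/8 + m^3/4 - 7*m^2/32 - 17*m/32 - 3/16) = 3*m^4/8 - m^3/4 - 169*m^2/32 - 271*m/32 - 61/16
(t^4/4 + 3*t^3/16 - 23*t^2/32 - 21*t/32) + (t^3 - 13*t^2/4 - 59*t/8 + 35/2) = t^4/4 + 19*t^3/16 - 127*t^2/32 - 257*t/32 + 35/2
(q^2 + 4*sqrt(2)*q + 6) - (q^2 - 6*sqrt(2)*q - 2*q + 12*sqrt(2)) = 2*q + 10*sqrt(2)*q - 12*sqrt(2) + 6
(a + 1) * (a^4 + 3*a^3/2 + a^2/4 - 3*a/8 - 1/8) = a^5 + 5*a^4/2 + 7*a^3/4 - a^2/8 - a/2 - 1/8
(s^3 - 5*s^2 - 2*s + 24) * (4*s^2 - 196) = 4*s^5 - 20*s^4 - 204*s^3 + 1076*s^2 + 392*s - 4704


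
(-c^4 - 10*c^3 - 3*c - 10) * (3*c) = -3*c^5 - 30*c^4 - 9*c^2 - 30*c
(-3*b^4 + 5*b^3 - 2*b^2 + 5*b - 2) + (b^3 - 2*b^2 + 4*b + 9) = -3*b^4 + 6*b^3 - 4*b^2 + 9*b + 7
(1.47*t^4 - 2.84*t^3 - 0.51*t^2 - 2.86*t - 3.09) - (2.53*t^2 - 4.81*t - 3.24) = 1.47*t^4 - 2.84*t^3 - 3.04*t^2 + 1.95*t + 0.15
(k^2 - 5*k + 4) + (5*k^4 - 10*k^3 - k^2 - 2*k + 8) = 5*k^4 - 10*k^3 - 7*k + 12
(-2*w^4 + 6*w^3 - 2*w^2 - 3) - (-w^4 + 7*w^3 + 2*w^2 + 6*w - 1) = -w^4 - w^3 - 4*w^2 - 6*w - 2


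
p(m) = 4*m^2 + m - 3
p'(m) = 8*m + 1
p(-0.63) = -2.04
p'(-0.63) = -4.04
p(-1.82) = 8.43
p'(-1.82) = -13.56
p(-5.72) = 122.15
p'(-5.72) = -44.76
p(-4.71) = 81.03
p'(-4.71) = -36.68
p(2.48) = 24.08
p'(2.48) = 20.84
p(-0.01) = -3.01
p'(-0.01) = 0.92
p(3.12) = 39.06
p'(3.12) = 25.96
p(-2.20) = 14.16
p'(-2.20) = -16.60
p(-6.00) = 135.00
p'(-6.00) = -47.00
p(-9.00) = 312.00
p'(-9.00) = -71.00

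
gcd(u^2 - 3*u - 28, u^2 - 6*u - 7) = u - 7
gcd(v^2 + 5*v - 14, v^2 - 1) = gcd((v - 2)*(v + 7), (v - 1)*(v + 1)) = 1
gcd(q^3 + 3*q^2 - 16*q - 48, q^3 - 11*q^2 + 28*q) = q - 4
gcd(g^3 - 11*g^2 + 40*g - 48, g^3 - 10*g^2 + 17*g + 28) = g - 4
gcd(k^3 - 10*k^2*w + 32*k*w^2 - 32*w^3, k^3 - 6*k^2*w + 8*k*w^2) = k^2 - 6*k*w + 8*w^2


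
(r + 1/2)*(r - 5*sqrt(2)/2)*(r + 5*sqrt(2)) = r^3 + r^2/2 + 5*sqrt(2)*r^2/2 - 25*r + 5*sqrt(2)*r/4 - 25/2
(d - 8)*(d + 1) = d^2 - 7*d - 8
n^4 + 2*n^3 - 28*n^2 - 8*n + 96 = (n - 4)*(n - 2)*(n + 2)*(n + 6)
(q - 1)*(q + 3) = q^2 + 2*q - 3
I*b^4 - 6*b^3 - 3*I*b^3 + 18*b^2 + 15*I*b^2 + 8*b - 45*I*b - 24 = (b - 3)*(b - I)*(b + 8*I)*(I*b + 1)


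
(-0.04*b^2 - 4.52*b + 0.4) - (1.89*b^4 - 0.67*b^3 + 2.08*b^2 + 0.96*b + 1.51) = -1.89*b^4 + 0.67*b^3 - 2.12*b^2 - 5.48*b - 1.11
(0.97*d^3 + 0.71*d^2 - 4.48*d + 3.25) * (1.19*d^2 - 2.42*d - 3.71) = 1.1543*d^5 - 1.5025*d^4 - 10.6481*d^3 + 12.075*d^2 + 8.7558*d - 12.0575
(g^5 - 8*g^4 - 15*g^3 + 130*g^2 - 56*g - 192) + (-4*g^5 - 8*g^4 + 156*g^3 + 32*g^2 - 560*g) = -3*g^5 - 16*g^4 + 141*g^3 + 162*g^2 - 616*g - 192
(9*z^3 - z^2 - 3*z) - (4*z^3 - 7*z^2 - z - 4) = 5*z^3 + 6*z^2 - 2*z + 4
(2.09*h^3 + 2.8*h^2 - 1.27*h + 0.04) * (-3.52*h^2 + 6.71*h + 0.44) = -7.3568*h^5 + 4.1679*h^4 + 24.178*h^3 - 7.4305*h^2 - 0.2904*h + 0.0176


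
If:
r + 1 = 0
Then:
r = -1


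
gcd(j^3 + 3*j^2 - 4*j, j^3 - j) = j^2 - j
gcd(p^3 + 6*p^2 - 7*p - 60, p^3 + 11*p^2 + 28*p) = p + 4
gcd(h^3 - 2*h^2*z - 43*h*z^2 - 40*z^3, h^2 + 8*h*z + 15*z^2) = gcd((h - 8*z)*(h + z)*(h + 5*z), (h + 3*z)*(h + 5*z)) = h + 5*z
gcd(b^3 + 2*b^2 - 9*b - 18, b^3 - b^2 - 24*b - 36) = b^2 + 5*b + 6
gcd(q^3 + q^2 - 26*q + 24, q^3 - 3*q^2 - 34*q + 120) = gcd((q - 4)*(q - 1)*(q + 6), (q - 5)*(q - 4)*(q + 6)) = q^2 + 2*q - 24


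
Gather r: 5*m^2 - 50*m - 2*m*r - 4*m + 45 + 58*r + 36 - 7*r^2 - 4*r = 5*m^2 - 54*m - 7*r^2 + r*(54 - 2*m) + 81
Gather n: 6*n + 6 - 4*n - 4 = 2*n + 2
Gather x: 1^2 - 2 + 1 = 0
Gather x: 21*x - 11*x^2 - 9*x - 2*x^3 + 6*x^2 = -2*x^3 - 5*x^2 + 12*x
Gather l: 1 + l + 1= l + 2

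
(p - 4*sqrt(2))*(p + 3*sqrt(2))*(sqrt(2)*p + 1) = sqrt(2)*p^3 - p^2 - 25*sqrt(2)*p - 24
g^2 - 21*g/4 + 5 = (g - 4)*(g - 5/4)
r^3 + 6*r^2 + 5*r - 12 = (r - 1)*(r + 3)*(r + 4)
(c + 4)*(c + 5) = c^2 + 9*c + 20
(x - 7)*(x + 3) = x^2 - 4*x - 21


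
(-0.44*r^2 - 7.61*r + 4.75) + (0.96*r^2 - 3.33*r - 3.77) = 0.52*r^2 - 10.94*r + 0.98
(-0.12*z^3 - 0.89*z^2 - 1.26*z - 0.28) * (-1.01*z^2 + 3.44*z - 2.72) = 0.1212*z^5 + 0.4861*z^4 - 1.4626*z^3 - 1.6308*z^2 + 2.464*z + 0.7616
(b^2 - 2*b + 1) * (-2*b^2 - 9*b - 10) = -2*b^4 - 5*b^3 + 6*b^2 + 11*b - 10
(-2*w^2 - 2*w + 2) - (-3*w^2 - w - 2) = w^2 - w + 4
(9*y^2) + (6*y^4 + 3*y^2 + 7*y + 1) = 6*y^4 + 12*y^2 + 7*y + 1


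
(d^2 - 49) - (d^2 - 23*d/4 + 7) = 23*d/4 - 56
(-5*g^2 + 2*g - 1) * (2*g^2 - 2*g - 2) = -10*g^4 + 14*g^3 + 4*g^2 - 2*g + 2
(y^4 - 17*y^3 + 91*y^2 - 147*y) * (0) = 0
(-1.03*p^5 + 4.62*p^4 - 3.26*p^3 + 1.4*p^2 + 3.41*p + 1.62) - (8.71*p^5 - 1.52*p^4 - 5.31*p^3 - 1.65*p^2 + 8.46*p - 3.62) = -9.74*p^5 + 6.14*p^4 + 2.05*p^3 + 3.05*p^2 - 5.05*p + 5.24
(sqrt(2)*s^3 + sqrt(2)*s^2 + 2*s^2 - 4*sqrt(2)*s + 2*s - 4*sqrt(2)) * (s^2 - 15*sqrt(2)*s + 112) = sqrt(2)*s^5 - 28*s^4 + sqrt(2)*s^4 - 28*s^3 + 78*sqrt(2)*s^3 + 78*sqrt(2)*s^2 + 344*s^2 - 448*sqrt(2)*s + 344*s - 448*sqrt(2)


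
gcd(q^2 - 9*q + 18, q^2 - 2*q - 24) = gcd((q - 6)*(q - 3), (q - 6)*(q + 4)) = q - 6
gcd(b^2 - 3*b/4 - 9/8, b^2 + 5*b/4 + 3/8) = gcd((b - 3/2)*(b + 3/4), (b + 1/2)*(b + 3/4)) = b + 3/4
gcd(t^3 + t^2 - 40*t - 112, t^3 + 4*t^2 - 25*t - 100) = t + 4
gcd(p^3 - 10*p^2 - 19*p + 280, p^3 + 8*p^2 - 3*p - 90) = p + 5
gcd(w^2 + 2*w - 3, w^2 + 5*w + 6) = w + 3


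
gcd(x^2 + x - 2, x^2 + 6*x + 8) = x + 2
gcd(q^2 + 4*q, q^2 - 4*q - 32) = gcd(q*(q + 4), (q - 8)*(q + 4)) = q + 4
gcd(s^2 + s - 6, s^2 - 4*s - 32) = 1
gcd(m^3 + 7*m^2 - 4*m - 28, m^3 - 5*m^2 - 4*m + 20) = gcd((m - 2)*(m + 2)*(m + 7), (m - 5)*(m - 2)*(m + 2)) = m^2 - 4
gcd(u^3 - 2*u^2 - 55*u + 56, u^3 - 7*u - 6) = 1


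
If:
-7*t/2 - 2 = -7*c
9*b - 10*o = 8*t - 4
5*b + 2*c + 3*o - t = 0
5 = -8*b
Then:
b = -5/8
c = -935/2688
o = 143/168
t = -1703/1344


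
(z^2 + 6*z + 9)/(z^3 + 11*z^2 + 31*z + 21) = (z + 3)/(z^2 + 8*z + 7)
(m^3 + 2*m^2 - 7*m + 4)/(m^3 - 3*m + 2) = (m + 4)/(m + 2)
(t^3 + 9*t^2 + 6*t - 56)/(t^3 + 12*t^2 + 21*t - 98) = (t + 4)/(t + 7)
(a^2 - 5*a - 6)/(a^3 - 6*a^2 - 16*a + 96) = (a + 1)/(a^2 - 16)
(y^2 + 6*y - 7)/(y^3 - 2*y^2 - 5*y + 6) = (y + 7)/(y^2 - y - 6)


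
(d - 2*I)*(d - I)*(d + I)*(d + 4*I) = d^4 + 2*I*d^3 + 9*d^2 + 2*I*d + 8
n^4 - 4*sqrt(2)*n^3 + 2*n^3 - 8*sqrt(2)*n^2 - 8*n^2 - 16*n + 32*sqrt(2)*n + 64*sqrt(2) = (n + 2)*(n - 4*sqrt(2))*(n - 2*sqrt(2))*(n + 2*sqrt(2))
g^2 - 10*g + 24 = (g - 6)*(g - 4)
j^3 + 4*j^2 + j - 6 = (j - 1)*(j + 2)*(j + 3)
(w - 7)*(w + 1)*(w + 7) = w^3 + w^2 - 49*w - 49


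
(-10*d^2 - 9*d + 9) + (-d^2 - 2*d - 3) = -11*d^2 - 11*d + 6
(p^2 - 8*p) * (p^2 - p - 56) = p^4 - 9*p^3 - 48*p^2 + 448*p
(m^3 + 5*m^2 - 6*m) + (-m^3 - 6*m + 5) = 5*m^2 - 12*m + 5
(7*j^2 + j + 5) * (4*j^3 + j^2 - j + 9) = 28*j^5 + 11*j^4 + 14*j^3 + 67*j^2 + 4*j + 45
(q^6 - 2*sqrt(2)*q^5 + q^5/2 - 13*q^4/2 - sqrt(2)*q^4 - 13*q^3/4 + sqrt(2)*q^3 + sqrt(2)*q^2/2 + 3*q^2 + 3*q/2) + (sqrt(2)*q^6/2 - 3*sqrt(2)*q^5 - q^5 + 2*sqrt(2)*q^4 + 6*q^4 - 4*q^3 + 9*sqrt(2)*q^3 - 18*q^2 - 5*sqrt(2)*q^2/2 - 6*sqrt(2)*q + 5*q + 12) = sqrt(2)*q^6/2 + q^6 - 5*sqrt(2)*q^5 - q^5/2 - q^4/2 + sqrt(2)*q^4 - 29*q^3/4 + 10*sqrt(2)*q^3 - 15*q^2 - 2*sqrt(2)*q^2 - 6*sqrt(2)*q + 13*q/2 + 12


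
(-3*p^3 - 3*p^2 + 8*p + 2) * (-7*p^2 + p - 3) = 21*p^5 + 18*p^4 - 50*p^3 + 3*p^2 - 22*p - 6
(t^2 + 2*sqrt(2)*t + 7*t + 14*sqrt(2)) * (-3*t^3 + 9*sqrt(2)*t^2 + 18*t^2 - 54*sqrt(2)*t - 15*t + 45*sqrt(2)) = -3*t^5 - 3*t^4 + 3*sqrt(2)*t^4 + 3*sqrt(2)*t^3 + 147*t^3 - 111*sqrt(2)*t^2 - 69*t^2 - 1332*t + 105*sqrt(2)*t + 1260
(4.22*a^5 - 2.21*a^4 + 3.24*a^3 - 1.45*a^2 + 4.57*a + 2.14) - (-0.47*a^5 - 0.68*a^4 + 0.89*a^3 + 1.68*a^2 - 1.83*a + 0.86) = 4.69*a^5 - 1.53*a^4 + 2.35*a^3 - 3.13*a^2 + 6.4*a + 1.28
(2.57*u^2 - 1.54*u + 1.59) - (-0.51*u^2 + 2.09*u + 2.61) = 3.08*u^2 - 3.63*u - 1.02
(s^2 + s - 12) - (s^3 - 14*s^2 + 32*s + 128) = -s^3 + 15*s^2 - 31*s - 140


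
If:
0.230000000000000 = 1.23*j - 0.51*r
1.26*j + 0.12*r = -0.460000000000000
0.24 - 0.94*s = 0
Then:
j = -0.26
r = -1.08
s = 0.26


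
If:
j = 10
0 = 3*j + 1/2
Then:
No Solution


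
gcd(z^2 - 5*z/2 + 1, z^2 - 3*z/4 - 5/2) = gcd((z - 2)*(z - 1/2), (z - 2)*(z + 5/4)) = z - 2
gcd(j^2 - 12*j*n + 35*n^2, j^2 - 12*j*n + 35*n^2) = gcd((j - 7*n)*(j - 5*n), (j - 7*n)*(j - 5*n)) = j^2 - 12*j*n + 35*n^2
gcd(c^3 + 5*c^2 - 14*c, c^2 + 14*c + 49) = c + 7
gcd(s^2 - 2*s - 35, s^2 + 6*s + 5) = s + 5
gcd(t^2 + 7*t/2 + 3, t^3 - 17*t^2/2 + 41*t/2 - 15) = 1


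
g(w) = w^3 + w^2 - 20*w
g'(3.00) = 13.00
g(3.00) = -24.00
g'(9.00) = 241.00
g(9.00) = 630.00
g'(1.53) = -9.92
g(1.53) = -24.68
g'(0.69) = -17.19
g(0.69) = -13.00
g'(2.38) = 1.75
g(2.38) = -28.45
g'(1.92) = -5.10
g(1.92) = -27.64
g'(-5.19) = 50.43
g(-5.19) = -9.06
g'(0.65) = -17.43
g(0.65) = -12.30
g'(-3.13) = 3.13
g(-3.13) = 41.73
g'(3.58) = 25.61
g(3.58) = -12.90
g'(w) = 3*w^2 + 2*w - 20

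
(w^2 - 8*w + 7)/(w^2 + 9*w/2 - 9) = 2*(w^2 - 8*w + 7)/(2*w^2 + 9*w - 18)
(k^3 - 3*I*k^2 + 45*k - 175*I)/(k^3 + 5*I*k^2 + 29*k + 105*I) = (k - 5*I)/(k + 3*I)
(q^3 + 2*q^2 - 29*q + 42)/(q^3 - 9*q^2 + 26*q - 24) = (q + 7)/(q - 4)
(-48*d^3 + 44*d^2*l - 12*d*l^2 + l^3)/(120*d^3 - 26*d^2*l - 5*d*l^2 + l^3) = (-2*d + l)/(5*d + l)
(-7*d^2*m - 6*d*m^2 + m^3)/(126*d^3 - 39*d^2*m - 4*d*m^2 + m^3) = m*(-d - m)/(18*d^2 - 3*d*m - m^2)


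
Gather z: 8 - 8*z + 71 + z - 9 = 70 - 7*z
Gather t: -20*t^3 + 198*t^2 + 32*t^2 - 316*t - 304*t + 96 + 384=-20*t^3 + 230*t^2 - 620*t + 480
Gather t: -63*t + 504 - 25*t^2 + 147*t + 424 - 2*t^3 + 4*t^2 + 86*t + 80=-2*t^3 - 21*t^2 + 170*t + 1008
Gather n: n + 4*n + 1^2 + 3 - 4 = 5*n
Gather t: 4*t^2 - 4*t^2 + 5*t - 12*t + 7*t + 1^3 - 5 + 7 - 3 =0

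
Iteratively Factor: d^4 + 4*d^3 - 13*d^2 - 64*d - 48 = (d + 4)*(d^3 - 13*d - 12) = (d + 1)*(d + 4)*(d^2 - d - 12) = (d - 4)*(d + 1)*(d + 4)*(d + 3)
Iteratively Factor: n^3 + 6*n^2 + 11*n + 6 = (n + 3)*(n^2 + 3*n + 2) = (n + 1)*(n + 3)*(n + 2)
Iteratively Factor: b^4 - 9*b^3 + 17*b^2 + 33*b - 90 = (b - 3)*(b^3 - 6*b^2 - b + 30) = (b - 3)^2*(b^2 - 3*b - 10) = (b - 5)*(b - 3)^2*(b + 2)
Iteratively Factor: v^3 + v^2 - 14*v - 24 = (v + 3)*(v^2 - 2*v - 8) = (v + 2)*(v + 3)*(v - 4)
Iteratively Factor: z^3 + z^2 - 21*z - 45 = (z + 3)*(z^2 - 2*z - 15) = (z - 5)*(z + 3)*(z + 3)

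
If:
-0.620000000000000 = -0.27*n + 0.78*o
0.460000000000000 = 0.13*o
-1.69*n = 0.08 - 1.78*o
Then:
No Solution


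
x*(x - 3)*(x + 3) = x^3 - 9*x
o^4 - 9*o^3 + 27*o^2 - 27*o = o*(o - 3)^3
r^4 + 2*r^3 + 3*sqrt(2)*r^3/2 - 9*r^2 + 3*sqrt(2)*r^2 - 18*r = r*(r + 2)*(r - 3*sqrt(2)/2)*(r + 3*sqrt(2))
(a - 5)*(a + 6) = a^2 + a - 30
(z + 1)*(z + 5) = z^2 + 6*z + 5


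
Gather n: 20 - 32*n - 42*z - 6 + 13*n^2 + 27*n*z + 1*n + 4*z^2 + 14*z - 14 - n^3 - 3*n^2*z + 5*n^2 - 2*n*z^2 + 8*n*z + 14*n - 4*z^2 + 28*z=-n^3 + n^2*(18 - 3*z) + n*(-2*z^2 + 35*z - 17)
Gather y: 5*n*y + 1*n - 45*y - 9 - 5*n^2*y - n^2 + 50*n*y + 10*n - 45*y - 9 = -n^2 + 11*n + y*(-5*n^2 + 55*n - 90) - 18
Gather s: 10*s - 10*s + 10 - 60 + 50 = 0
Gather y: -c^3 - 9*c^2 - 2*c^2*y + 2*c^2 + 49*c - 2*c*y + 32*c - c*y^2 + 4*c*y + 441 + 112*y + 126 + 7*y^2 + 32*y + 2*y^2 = -c^3 - 7*c^2 + 81*c + y^2*(9 - c) + y*(-2*c^2 + 2*c + 144) + 567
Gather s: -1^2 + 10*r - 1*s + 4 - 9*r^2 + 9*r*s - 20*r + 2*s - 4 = -9*r^2 - 10*r + s*(9*r + 1) - 1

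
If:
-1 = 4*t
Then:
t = -1/4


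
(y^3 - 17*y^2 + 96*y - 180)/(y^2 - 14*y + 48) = (y^2 - 11*y + 30)/(y - 8)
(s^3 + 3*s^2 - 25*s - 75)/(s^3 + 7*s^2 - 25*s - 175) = (s + 3)/(s + 7)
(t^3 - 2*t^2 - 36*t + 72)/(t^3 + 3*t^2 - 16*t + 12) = (t - 6)/(t - 1)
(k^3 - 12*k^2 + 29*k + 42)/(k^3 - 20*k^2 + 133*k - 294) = (k + 1)/(k - 7)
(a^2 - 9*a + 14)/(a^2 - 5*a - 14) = (a - 2)/(a + 2)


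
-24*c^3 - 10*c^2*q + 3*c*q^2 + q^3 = (-3*c + q)*(2*c + q)*(4*c + q)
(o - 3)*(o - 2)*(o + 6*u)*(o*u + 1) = o^4*u + 6*o^3*u^2 - 5*o^3*u + o^3 - 30*o^2*u^2 + 12*o^2*u - 5*o^2 + 36*o*u^2 - 30*o*u + 6*o + 36*u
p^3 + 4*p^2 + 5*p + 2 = (p + 1)^2*(p + 2)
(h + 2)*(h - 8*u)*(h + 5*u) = h^3 - 3*h^2*u + 2*h^2 - 40*h*u^2 - 6*h*u - 80*u^2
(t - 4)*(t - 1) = t^2 - 5*t + 4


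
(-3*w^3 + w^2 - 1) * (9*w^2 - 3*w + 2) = -27*w^5 + 18*w^4 - 9*w^3 - 7*w^2 + 3*w - 2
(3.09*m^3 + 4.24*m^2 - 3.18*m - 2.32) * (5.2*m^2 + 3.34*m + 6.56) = 16.068*m^5 + 32.3686*m^4 + 17.896*m^3 + 5.1292*m^2 - 28.6096*m - 15.2192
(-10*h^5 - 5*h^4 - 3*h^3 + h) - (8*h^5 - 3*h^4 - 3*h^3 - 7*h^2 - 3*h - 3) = -18*h^5 - 2*h^4 + 7*h^2 + 4*h + 3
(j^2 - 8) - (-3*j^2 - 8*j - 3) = 4*j^2 + 8*j - 5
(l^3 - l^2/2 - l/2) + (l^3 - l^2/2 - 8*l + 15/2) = 2*l^3 - l^2 - 17*l/2 + 15/2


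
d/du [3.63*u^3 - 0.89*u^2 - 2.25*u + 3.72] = 10.89*u^2 - 1.78*u - 2.25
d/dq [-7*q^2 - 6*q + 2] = -14*q - 6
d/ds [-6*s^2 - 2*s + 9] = -12*s - 2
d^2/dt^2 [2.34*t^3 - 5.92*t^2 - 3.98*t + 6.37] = 14.04*t - 11.84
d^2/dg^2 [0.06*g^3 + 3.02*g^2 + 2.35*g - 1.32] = 0.36*g + 6.04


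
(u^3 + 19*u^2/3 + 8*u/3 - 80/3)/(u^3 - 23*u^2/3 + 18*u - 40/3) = (u^2 + 8*u + 16)/(u^2 - 6*u + 8)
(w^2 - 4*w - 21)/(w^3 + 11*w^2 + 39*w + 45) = (w - 7)/(w^2 + 8*w + 15)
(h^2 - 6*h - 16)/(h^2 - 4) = (h - 8)/(h - 2)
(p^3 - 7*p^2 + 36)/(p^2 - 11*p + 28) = (p^3 - 7*p^2 + 36)/(p^2 - 11*p + 28)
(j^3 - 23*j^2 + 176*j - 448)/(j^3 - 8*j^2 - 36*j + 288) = (j^2 - 15*j + 56)/(j^2 - 36)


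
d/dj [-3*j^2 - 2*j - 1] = -6*j - 2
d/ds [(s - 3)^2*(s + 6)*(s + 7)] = 4*s^3 + 21*s^2 - 54*s - 135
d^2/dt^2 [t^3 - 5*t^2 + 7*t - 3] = 6*t - 10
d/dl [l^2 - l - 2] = 2*l - 1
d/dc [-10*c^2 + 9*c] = 9 - 20*c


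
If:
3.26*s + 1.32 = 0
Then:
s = -0.40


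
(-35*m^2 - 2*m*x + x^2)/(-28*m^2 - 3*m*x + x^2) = (5*m + x)/(4*m + x)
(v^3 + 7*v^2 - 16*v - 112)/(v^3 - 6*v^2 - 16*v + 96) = (v + 7)/(v - 6)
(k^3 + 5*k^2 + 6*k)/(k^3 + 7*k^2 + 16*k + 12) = k/(k + 2)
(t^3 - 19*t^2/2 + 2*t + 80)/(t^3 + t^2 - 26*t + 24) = (t^2 - 11*t/2 - 20)/(t^2 + 5*t - 6)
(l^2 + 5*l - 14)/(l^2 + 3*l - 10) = (l + 7)/(l + 5)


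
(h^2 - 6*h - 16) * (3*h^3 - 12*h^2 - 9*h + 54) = 3*h^5 - 30*h^4 + 15*h^3 + 300*h^2 - 180*h - 864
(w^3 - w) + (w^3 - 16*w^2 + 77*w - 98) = 2*w^3 - 16*w^2 + 76*w - 98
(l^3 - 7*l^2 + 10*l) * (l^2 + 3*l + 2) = l^5 - 4*l^4 - 9*l^3 + 16*l^2 + 20*l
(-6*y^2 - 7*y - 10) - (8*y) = -6*y^2 - 15*y - 10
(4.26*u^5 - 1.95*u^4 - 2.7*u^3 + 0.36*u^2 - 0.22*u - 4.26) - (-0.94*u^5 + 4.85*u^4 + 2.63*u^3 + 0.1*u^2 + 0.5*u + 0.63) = 5.2*u^5 - 6.8*u^4 - 5.33*u^3 + 0.26*u^2 - 0.72*u - 4.89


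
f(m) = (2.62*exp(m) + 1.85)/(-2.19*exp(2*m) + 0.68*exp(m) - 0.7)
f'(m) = (2.62*exp(m) + 1.85)*(4.38*exp(2*m) - 0.68*exp(m))/(-2.19*exp(2*m) + 0.68*exp(m) - 0.7)^2 + 2.62*exp(m)/(-2.19*exp(2*m) + 0.68*exp(m) - 0.7) = (5.7378*exp(2*m) + 8.103*exp(m) - 3.092)*exp(m)/(4.7961*exp(4*m) - 2.9784*exp(3*m) + 3.5284*exp(2*m) - 0.952*exp(m) + 0.49)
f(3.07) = -0.06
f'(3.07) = 0.06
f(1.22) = -0.46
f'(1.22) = 0.55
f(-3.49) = -2.83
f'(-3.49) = -0.19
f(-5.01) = -2.68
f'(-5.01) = -0.04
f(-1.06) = -3.79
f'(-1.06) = 0.26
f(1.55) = -0.31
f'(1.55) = 0.36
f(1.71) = -0.26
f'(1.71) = 0.29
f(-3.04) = -2.94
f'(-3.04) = -0.28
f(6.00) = 0.00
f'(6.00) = 0.00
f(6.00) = 0.00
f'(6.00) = 0.00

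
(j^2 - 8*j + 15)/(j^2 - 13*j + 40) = (j - 3)/(j - 8)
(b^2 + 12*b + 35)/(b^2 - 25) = (b + 7)/(b - 5)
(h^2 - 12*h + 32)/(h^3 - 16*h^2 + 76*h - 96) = (h - 4)/(h^2 - 8*h + 12)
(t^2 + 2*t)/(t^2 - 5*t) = (t + 2)/(t - 5)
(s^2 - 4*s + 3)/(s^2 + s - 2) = (s - 3)/(s + 2)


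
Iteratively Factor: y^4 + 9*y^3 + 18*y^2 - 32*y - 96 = (y - 2)*(y^3 + 11*y^2 + 40*y + 48) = (y - 2)*(y + 3)*(y^2 + 8*y + 16) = (y - 2)*(y + 3)*(y + 4)*(y + 4)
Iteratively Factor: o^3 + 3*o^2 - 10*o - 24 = (o - 3)*(o^2 + 6*o + 8) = (o - 3)*(o + 2)*(o + 4)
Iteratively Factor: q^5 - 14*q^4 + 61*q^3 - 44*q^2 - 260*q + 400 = (q - 4)*(q^4 - 10*q^3 + 21*q^2 + 40*q - 100) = (q - 4)*(q + 2)*(q^3 - 12*q^2 + 45*q - 50) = (q - 5)*(q - 4)*(q + 2)*(q^2 - 7*q + 10) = (q - 5)^2*(q - 4)*(q + 2)*(q - 2)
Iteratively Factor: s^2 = (s)*(s)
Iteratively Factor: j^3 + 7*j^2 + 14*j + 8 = (j + 2)*(j^2 + 5*j + 4) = (j + 2)*(j + 4)*(j + 1)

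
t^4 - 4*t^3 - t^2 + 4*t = t*(t - 4)*(t - 1)*(t + 1)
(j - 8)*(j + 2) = j^2 - 6*j - 16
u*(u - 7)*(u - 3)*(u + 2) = u^4 - 8*u^3 + u^2 + 42*u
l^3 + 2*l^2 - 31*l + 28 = (l - 4)*(l - 1)*(l + 7)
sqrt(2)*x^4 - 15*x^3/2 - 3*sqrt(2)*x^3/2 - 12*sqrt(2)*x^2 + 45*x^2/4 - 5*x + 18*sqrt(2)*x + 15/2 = (x - 3/2)*(x - 5*sqrt(2))*(x + sqrt(2))*(sqrt(2)*x + 1/2)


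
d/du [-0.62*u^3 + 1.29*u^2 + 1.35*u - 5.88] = -1.86*u^2 + 2.58*u + 1.35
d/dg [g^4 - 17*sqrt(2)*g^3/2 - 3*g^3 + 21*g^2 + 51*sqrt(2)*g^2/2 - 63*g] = 4*g^3 - 51*sqrt(2)*g^2/2 - 9*g^2 + 42*g + 51*sqrt(2)*g - 63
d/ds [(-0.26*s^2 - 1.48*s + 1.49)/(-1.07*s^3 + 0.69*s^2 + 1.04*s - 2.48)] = (-0.2782*s^4 - 3.1672*s^3 + 5.5337*s^2 - 0.7666*s + 2.1208)/(1.1449*s^6 - 1.4766*s^5 - 1.7495*s^4 + 6.7424*s^3 - 2.3408*s^2 - 5.1584*s + 6.1504)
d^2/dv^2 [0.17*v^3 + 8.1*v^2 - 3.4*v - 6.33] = 1.02*v + 16.2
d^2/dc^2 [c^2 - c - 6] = 2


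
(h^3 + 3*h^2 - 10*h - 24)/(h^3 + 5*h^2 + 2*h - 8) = (h - 3)/(h - 1)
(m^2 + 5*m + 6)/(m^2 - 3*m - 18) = (m + 2)/(m - 6)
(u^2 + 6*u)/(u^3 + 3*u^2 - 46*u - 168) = u/(u^2 - 3*u - 28)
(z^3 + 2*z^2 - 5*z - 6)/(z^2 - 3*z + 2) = (z^2 + 4*z + 3)/(z - 1)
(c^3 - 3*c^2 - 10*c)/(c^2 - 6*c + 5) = c*(c + 2)/(c - 1)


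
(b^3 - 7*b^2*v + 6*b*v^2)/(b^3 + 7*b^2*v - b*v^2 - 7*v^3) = b*(b - 6*v)/(b^2 + 8*b*v + 7*v^2)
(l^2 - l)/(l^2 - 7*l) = (l - 1)/(l - 7)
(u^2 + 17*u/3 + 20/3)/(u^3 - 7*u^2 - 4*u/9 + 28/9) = 3*(3*u^2 + 17*u + 20)/(9*u^3 - 63*u^2 - 4*u + 28)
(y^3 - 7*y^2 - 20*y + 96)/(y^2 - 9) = (y^2 - 4*y - 32)/(y + 3)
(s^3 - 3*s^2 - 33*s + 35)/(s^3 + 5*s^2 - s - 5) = (s - 7)/(s + 1)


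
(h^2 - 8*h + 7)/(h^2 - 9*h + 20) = (h^2 - 8*h + 7)/(h^2 - 9*h + 20)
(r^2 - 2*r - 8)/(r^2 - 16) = (r + 2)/(r + 4)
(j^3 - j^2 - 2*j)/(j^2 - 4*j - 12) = j*(-j^2 + j + 2)/(-j^2 + 4*j + 12)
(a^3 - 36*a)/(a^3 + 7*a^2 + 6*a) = (a - 6)/(a + 1)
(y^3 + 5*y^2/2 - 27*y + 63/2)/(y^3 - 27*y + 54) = (2*y^2 + 11*y - 21)/(2*(y^2 + 3*y - 18))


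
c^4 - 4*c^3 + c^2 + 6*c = c*(c - 3)*(c - 2)*(c + 1)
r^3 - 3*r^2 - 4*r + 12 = (r - 3)*(r - 2)*(r + 2)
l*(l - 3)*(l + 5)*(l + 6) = l^4 + 8*l^3 - 3*l^2 - 90*l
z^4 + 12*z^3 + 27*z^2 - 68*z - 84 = (z - 2)*(z + 1)*(z + 6)*(z + 7)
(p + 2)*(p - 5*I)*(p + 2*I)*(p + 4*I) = p^4 + 2*p^3 + I*p^3 + 22*p^2 + 2*I*p^2 + 44*p + 40*I*p + 80*I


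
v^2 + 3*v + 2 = (v + 1)*(v + 2)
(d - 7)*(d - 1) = d^2 - 8*d + 7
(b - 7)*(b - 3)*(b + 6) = b^3 - 4*b^2 - 39*b + 126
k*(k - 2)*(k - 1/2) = k^3 - 5*k^2/2 + k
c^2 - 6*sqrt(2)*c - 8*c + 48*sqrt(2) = (c - 8)*(c - 6*sqrt(2))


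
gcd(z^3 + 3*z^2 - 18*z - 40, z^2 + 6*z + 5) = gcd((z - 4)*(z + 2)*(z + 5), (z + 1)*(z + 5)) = z + 5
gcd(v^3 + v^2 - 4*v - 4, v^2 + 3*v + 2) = v^2 + 3*v + 2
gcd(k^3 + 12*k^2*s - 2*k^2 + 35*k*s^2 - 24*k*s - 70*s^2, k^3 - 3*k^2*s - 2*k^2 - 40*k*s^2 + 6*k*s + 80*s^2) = k^2 + 5*k*s - 2*k - 10*s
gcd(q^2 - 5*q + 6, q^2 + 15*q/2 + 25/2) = 1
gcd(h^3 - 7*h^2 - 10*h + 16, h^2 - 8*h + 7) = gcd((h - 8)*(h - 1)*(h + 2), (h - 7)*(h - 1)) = h - 1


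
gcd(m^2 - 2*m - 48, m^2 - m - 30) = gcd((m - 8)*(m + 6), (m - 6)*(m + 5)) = 1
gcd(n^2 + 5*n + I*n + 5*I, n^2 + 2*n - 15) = n + 5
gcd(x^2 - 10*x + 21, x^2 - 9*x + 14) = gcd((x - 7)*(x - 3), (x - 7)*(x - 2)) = x - 7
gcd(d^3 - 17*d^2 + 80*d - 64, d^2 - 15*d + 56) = d - 8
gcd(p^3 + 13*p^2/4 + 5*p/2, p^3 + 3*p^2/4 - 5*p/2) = p^2 + 2*p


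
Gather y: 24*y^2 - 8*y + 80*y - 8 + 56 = 24*y^2 + 72*y + 48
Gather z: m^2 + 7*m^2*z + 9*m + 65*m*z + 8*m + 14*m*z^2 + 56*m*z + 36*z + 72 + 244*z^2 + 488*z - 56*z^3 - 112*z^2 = m^2 + 17*m - 56*z^3 + z^2*(14*m + 132) + z*(7*m^2 + 121*m + 524) + 72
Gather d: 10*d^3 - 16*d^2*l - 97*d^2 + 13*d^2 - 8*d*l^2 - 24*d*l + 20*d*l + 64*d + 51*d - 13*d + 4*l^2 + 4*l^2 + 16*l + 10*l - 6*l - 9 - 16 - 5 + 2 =10*d^3 + d^2*(-16*l - 84) + d*(-8*l^2 - 4*l + 102) + 8*l^2 + 20*l - 28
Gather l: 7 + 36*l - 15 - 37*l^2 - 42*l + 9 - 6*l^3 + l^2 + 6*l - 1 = -6*l^3 - 36*l^2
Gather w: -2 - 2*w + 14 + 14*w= 12*w + 12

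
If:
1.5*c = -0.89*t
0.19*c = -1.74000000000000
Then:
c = -9.16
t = 15.43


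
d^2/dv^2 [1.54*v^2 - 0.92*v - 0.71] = 3.08000000000000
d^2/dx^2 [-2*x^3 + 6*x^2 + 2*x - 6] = 12 - 12*x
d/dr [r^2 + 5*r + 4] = 2*r + 5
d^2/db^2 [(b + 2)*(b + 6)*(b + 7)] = 6*b + 30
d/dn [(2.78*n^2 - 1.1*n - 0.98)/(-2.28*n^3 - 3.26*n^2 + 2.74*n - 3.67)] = (6.3384*n^4 - 5.016*n^3 - 2.672*n^2 - 26.7948*n + 6.7222)/(5.1984*n^6 + 14.8656*n^5 - 1.8668*n^4 - 1.1296*n^3 + 31.436*n^2 - 20.1116*n + 13.4689)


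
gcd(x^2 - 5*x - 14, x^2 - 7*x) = x - 7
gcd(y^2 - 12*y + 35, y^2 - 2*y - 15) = y - 5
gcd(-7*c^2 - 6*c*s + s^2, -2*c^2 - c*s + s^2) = c + s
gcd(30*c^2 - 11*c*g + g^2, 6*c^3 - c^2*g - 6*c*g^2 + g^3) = 6*c - g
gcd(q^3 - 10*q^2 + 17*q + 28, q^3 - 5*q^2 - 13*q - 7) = q^2 - 6*q - 7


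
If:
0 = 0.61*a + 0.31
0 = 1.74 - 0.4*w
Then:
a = -0.51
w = 4.35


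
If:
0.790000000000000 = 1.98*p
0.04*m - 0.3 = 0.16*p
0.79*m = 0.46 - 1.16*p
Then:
No Solution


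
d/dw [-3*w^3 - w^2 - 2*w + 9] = -9*w^2 - 2*w - 2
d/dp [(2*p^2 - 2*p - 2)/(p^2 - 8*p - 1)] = 14*(-p^2 - 1)/(p^4 - 16*p^3 + 62*p^2 + 16*p + 1)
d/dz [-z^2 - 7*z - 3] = -2*z - 7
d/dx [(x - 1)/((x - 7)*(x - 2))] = (-x^2 + 2*x + 5)/(x^4 - 18*x^3 + 109*x^2 - 252*x + 196)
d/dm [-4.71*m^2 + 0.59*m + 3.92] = 0.59 - 9.42*m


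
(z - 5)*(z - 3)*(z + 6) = z^3 - 2*z^2 - 33*z + 90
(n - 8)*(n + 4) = n^2 - 4*n - 32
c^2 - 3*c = c*(c - 3)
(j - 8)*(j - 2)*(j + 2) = j^3 - 8*j^2 - 4*j + 32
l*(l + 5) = l^2 + 5*l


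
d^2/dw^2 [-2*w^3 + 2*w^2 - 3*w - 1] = 4 - 12*w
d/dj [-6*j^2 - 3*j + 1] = -12*j - 3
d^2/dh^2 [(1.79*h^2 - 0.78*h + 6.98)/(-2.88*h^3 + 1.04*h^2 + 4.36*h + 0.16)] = (-29.693952*h^6 + 38.817792*h^5 - 843.616512*h^4 + 360.465344*h^3 + 486.6816*h^2 - 209.977728*h - 264.230976)/(23.887872*h^9 - 25.878528*h^8 - 99.145728*h^7 + 73.248256*h^6 + 152.971008*h^5 - 47.774592*h^4 - 87.013696*h^3 - 9.20448*h^2 - 0.334848*h - 0.004096)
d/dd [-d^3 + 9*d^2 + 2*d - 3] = -3*d^2 + 18*d + 2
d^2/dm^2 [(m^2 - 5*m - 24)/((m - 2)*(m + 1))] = 4*(-2*m^3 - 33*m^2 + 21*m - 29)/(m^6 - 3*m^5 - 3*m^4 + 11*m^3 + 6*m^2 - 12*m - 8)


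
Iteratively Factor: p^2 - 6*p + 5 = (p - 5)*(p - 1)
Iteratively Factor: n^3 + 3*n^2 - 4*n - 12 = (n + 2)*(n^2 + n - 6) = (n - 2)*(n + 2)*(n + 3)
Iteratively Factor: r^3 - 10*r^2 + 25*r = (r - 5)*(r^2 - 5*r) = (r - 5)^2*(r)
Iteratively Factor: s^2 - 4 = (s - 2)*(s + 2)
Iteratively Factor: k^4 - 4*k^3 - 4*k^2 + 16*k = (k - 4)*(k^3 - 4*k) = (k - 4)*(k - 2)*(k^2 + 2*k) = k*(k - 4)*(k - 2)*(k + 2)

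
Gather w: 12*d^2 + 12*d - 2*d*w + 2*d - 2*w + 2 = 12*d^2 + 14*d + w*(-2*d - 2) + 2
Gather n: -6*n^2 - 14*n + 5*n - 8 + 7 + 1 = -6*n^2 - 9*n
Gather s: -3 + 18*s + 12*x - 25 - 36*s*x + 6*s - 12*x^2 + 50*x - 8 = s*(24 - 36*x) - 12*x^2 + 62*x - 36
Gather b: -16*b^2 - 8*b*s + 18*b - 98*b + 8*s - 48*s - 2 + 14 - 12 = -16*b^2 + b*(-8*s - 80) - 40*s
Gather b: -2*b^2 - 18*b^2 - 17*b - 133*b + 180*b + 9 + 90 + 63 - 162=-20*b^2 + 30*b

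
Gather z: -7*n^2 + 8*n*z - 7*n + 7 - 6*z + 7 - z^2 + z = -7*n^2 - 7*n - z^2 + z*(8*n - 5) + 14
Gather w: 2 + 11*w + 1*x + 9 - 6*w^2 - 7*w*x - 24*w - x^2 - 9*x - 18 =-6*w^2 + w*(-7*x - 13) - x^2 - 8*x - 7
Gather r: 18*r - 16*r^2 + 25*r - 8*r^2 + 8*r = -24*r^2 + 51*r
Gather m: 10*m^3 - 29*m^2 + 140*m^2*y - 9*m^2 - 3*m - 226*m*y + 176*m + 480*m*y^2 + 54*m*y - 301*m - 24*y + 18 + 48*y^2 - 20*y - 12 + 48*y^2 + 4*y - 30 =10*m^3 + m^2*(140*y - 38) + m*(480*y^2 - 172*y - 128) + 96*y^2 - 40*y - 24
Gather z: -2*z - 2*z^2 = -2*z^2 - 2*z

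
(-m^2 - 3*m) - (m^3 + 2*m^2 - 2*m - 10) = -m^3 - 3*m^2 - m + 10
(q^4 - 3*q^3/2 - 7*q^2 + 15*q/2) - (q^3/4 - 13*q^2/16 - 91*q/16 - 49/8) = q^4 - 7*q^3/4 - 99*q^2/16 + 211*q/16 + 49/8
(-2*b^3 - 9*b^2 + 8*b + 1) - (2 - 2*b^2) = -2*b^3 - 7*b^2 + 8*b - 1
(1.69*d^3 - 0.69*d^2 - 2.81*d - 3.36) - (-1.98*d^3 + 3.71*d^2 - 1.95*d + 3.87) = 3.67*d^3 - 4.4*d^2 - 0.86*d - 7.23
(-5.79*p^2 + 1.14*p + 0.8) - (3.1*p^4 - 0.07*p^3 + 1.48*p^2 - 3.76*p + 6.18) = -3.1*p^4 + 0.07*p^3 - 7.27*p^2 + 4.9*p - 5.38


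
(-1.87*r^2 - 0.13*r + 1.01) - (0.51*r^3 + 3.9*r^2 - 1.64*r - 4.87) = -0.51*r^3 - 5.77*r^2 + 1.51*r + 5.88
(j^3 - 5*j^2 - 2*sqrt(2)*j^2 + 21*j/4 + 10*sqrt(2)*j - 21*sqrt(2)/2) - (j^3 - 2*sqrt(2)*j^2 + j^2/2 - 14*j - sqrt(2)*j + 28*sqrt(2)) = -11*j^2/2 + 11*sqrt(2)*j + 77*j/4 - 77*sqrt(2)/2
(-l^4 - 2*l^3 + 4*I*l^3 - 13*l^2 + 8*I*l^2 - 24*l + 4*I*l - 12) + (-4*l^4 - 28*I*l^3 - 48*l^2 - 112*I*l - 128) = -5*l^4 - 2*l^3 - 24*I*l^3 - 61*l^2 + 8*I*l^2 - 24*l - 108*I*l - 140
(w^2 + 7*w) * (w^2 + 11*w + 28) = w^4 + 18*w^3 + 105*w^2 + 196*w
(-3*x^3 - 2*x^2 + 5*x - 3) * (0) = 0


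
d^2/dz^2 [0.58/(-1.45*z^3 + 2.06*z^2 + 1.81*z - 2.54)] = ((5.046*z - 2.3896)*(1.45*z^3 - 2.06*z^2 - 1.81*z + 2.54) - 0.58*(-8.7*z^2 + 8.24*z + 3.62)*(-4.35*z^2 + 4.12*z + 1.81))/(1.45*z^3 - 2.06*z^2 - 1.81*z + 2.54)^3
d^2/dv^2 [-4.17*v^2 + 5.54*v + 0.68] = -8.34000000000000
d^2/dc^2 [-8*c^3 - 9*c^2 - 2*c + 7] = -48*c - 18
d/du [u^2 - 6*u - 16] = 2*u - 6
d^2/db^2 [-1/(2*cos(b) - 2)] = (cos(b) + 2)/(2*(cos(b) - 1)^2)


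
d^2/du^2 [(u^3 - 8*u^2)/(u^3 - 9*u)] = 2*(-8*u^3 + 27*u^2 - 216*u + 81)/(u^6 - 27*u^4 + 243*u^2 - 729)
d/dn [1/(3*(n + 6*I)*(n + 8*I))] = 2*(-n - 7*I)/(3*(n^4 + 28*I*n^3 - 292*n^2 - 1344*I*n + 2304))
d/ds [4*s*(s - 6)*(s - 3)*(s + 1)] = 16*s^3 - 96*s^2 + 72*s + 72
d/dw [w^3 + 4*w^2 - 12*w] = 3*w^2 + 8*w - 12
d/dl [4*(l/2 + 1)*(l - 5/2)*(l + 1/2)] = 6*l^2 - 21/2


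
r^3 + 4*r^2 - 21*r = r*(r - 3)*(r + 7)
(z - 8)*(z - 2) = z^2 - 10*z + 16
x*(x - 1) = x^2 - x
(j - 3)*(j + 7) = j^2 + 4*j - 21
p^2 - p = p*(p - 1)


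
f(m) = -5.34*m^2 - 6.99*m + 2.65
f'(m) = -10.68*m - 6.99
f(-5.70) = -131.00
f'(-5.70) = 53.89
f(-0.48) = 4.77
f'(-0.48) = -1.86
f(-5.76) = -134.26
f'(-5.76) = 54.53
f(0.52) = -2.43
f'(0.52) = -12.54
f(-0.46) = 4.74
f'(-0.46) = -2.08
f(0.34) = -0.34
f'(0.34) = -10.62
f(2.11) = -35.87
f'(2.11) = -29.52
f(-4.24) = -63.71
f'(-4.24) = 38.29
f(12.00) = -850.19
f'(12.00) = -135.15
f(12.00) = -850.19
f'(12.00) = -135.15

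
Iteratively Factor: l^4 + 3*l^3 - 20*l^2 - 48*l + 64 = (l + 4)*(l^3 - l^2 - 16*l + 16) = (l - 1)*(l + 4)*(l^2 - 16) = (l - 1)*(l + 4)^2*(l - 4)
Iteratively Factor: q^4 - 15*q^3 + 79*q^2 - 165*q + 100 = (q - 1)*(q^3 - 14*q^2 + 65*q - 100) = (q - 5)*(q - 1)*(q^2 - 9*q + 20) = (q - 5)*(q - 4)*(q - 1)*(q - 5)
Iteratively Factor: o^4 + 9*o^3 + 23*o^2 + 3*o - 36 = (o + 3)*(o^3 + 6*o^2 + 5*o - 12) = (o + 3)^2*(o^2 + 3*o - 4) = (o - 1)*(o + 3)^2*(o + 4)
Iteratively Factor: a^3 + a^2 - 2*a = (a + 2)*(a^2 - a) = a*(a + 2)*(a - 1)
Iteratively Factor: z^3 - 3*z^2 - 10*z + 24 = (z - 2)*(z^2 - z - 12) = (z - 4)*(z - 2)*(z + 3)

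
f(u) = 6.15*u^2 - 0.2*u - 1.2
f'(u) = 12.3*u - 0.2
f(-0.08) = -1.14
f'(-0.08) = -1.18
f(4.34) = 113.77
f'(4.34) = 53.18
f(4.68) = 132.56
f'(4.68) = 57.36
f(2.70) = 43.09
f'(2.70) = 33.01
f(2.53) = 37.66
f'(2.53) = 30.92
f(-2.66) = 42.85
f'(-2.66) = -32.92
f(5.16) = 161.52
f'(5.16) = 63.27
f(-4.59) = 129.29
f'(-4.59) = -56.66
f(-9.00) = 498.75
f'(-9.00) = -110.90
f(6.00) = 219.00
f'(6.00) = 73.60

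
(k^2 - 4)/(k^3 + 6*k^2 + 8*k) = (k - 2)/(k*(k + 4))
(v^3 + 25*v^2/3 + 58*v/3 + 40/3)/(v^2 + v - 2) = (3*v^2 + 19*v + 20)/(3*(v - 1))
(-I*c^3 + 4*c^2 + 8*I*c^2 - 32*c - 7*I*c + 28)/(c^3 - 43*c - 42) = (-I*c^2 + c*(4 + I) - 4)/(c^2 + 7*c + 6)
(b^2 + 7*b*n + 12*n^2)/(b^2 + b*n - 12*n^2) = (b + 3*n)/(b - 3*n)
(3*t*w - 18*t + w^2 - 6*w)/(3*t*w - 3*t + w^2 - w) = (w - 6)/(w - 1)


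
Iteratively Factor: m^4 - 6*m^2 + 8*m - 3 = (m - 1)*(m^3 + m^2 - 5*m + 3) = (m - 1)^2*(m^2 + 2*m - 3) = (m - 1)^3*(m + 3)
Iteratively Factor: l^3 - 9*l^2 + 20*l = (l - 4)*(l^2 - 5*l) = l*(l - 4)*(l - 5)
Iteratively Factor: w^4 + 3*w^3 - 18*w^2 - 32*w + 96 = (w + 4)*(w^3 - w^2 - 14*w + 24) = (w - 2)*(w + 4)*(w^2 + w - 12) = (w - 2)*(w + 4)^2*(w - 3)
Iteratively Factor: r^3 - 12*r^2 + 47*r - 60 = (r - 5)*(r^2 - 7*r + 12) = (r - 5)*(r - 4)*(r - 3)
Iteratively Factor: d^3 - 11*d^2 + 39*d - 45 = (d - 3)*(d^2 - 8*d + 15) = (d - 3)^2*(d - 5)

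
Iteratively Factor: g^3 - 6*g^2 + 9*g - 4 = (g - 1)*(g^2 - 5*g + 4) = (g - 4)*(g - 1)*(g - 1)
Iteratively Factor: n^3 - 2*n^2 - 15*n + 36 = (n + 4)*(n^2 - 6*n + 9) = (n - 3)*(n + 4)*(n - 3)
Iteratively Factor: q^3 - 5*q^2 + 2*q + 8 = (q - 4)*(q^2 - q - 2) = (q - 4)*(q - 2)*(q + 1)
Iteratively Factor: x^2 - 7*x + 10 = (x - 2)*(x - 5)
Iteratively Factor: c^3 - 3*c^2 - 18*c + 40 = (c - 5)*(c^2 + 2*c - 8) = (c - 5)*(c - 2)*(c + 4)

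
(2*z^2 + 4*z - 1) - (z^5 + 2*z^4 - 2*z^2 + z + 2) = -z^5 - 2*z^4 + 4*z^2 + 3*z - 3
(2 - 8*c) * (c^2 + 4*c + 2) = -8*c^3 - 30*c^2 - 8*c + 4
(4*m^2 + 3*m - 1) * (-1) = -4*m^2 - 3*m + 1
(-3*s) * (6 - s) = 3*s^2 - 18*s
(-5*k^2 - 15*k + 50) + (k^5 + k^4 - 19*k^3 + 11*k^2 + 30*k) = k^5 + k^4 - 19*k^3 + 6*k^2 + 15*k + 50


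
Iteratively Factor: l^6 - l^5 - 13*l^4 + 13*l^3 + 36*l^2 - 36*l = (l - 2)*(l^5 + l^4 - 11*l^3 - 9*l^2 + 18*l) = l*(l - 2)*(l^4 + l^3 - 11*l^2 - 9*l + 18) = l*(l - 3)*(l - 2)*(l^3 + 4*l^2 + l - 6) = l*(l - 3)*(l - 2)*(l + 3)*(l^2 + l - 2) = l*(l - 3)*(l - 2)*(l - 1)*(l + 3)*(l + 2)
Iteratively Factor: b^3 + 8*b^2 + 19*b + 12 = (b + 3)*(b^2 + 5*b + 4) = (b + 3)*(b + 4)*(b + 1)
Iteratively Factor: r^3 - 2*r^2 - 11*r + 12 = (r - 4)*(r^2 + 2*r - 3) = (r - 4)*(r + 3)*(r - 1)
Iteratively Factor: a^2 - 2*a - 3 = (a + 1)*(a - 3)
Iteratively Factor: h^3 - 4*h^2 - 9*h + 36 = (h + 3)*(h^2 - 7*h + 12) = (h - 4)*(h + 3)*(h - 3)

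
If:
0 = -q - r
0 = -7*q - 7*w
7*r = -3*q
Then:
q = 0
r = 0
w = 0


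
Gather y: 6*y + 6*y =12*y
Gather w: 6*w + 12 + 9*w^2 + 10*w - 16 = 9*w^2 + 16*w - 4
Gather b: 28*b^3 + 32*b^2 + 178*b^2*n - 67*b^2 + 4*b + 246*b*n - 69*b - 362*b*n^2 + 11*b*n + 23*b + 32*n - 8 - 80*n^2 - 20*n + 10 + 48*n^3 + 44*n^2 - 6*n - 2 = 28*b^3 + b^2*(178*n - 35) + b*(-362*n^2 + 257*n - 42) + 48*n^3 - 36*n^2 + 6*n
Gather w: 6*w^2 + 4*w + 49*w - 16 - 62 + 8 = 6*w^2 + 53*w - 70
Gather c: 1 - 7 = -6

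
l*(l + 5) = l^2 + 5*l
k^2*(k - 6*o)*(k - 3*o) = k^4 - 9*k^3*o + 18*k^2*o^2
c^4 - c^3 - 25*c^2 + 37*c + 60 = (c - 4)*(c - 3)*(c + 1)*(c + 5)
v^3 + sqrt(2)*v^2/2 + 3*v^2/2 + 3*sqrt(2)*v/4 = v*(v + 3/2)*(v + sqrt(2)/2)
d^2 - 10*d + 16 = (d - 8)*(d - 2)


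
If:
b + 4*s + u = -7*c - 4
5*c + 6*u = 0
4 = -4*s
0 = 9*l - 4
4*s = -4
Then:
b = 37*u/5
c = -6*u/5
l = 4/9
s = -1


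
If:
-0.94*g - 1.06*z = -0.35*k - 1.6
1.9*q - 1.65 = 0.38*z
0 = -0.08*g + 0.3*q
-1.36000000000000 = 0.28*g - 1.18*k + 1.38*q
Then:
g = 3.06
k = 2.83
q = 0.82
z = -0.27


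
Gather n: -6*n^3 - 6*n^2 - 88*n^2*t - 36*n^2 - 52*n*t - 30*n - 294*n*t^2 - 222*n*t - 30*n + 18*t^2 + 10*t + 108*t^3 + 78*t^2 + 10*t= -6*n^3 + n^2*(-88*t - 42) + n*(-294*t^2 - 274*t - 60) + 108*t^3 + 96*t^2 + 20*t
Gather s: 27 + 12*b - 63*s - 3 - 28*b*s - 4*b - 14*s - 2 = 8*b + s*(-28*b - 77) + 22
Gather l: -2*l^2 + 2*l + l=-2*l^2 + 3*l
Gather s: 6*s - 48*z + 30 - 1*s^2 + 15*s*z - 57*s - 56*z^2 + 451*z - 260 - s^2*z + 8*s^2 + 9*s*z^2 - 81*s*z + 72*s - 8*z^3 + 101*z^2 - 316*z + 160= s^2*(7 - z) + s*(9*z^2 - 66*z + 21) - 8*z^3 + 45*z^2 + 87*z - 70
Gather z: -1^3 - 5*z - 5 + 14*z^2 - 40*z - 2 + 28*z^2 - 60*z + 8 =42*z^2 - 105*z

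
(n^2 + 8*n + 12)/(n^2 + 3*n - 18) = (n + 2)/(n - 3)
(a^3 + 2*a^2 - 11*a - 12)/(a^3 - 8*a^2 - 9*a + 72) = (a^2 + 5*a + 4)/(a^2 - 5*a - 24)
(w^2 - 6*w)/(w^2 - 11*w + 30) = w/(w - 5)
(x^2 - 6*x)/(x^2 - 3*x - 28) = x*(6 - x)/(-x^2 + 3*x + 28)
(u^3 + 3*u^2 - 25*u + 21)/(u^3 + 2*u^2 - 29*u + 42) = (u - 1)/(u - 2)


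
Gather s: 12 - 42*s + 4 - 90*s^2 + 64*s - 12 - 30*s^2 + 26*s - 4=-120*s^2 + 48*s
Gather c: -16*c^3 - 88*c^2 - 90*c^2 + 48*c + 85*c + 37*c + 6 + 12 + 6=-16*c^3 - 178*c^2 + 170*c + 24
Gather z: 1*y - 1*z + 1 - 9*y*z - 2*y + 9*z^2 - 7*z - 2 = -y + 9*z^2 + z*(-9*y - 8) - 1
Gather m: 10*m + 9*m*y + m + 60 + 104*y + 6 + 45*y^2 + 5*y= m*(9*y + 11) + 45*y^2 + 109*y + 66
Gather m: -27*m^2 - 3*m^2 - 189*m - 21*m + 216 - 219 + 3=-30*m^2 - 210*m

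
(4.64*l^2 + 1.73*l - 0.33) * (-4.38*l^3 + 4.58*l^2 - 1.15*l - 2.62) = -20.3232*l^5 + 13.6738*l^4 + 4.0328*l^3 - 15.6577*l^2 - 4.1531*l + 0.8646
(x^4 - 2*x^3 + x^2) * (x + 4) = x^5 + 2*x^4 - 7*x^3 + 4*x^2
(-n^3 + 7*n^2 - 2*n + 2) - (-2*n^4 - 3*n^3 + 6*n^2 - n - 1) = 2*n^4 + 2*n^3 + n^2 - n + 3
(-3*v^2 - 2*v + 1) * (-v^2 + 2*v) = 3*v^4 - 4*v^3 - 5*v^2 + 2*v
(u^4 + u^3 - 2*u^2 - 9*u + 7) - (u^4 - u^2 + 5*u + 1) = u^3 - u^2 - 14*u + 6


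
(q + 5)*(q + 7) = q^2 + 12*q + 35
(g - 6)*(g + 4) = g^2 - 2*g - 24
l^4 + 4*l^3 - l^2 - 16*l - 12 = (l - 2)*(l + 1)*(l + 2)*(l + 3)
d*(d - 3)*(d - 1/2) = d^3 - 7*d^2/2 + 3*d/2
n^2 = n^2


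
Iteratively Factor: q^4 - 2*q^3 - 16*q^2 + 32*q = (q - 4)*(q^3 + 2*q^2 - 8*q) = (q - 4)*(q - 2)*(q^2 + 4*q) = q*(q - 4)*(q - 2)*(q + 4)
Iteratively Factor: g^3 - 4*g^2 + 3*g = (g - 1)*(g^2 - 3*g) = (g - 3)*(g - 1)*(g)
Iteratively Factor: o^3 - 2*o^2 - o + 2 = (o - 1)*(o^2 - o - 2) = (o - 2)*(o - 1)*(o + 1)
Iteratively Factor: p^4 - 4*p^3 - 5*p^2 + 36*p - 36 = (p - 2)*(p^3 - 2*p^2 - 9*p + 18) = (p - 2)^2*(p^2 - 9) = (p - 2)^2*(p + 3)*(p - 3)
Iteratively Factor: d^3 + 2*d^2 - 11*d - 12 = (d - 3)*(d^2 + 5*d + 4) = (d - 3)*(d + 4)*(d + 1)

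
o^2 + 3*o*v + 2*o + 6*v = (o + 2)*(o + 3*v)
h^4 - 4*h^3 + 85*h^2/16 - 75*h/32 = h*(h - 3/2)*(h - 5/4)^2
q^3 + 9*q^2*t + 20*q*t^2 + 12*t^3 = (q + t)*(q + 2*t)*(q + 6*t)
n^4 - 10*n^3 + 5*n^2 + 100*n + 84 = (n - 7)*(n - 6)*(n + 1)*(n + 2)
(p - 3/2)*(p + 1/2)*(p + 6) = p^3 + 5*p^2 - 27*p/4 - 9/2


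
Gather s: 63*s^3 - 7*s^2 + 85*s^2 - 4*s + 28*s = 63*s^3 + 78*s^2 + 24*s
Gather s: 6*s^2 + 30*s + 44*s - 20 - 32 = 6*s^2 + 74*s - 52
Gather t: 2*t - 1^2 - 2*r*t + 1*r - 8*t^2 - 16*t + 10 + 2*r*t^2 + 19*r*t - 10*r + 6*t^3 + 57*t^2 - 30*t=-9*r + 6*t^3 + t^2*(2*r + 49) + t*(17*r - 44) + 9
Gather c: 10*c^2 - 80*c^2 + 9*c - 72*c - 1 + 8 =-70*c^2 - 63*c + 7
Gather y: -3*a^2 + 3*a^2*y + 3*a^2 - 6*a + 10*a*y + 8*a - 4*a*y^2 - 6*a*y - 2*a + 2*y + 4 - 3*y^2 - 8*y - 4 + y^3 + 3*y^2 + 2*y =-4*a*y^2 + y^3 + y*(3*a^2 + 4*a - 4)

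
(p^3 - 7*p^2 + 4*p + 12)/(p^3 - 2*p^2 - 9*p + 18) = (p^2 - 5*p - 6)/(p^2 - 9)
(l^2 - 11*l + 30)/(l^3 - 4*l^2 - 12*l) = (l - 5)/(l*(l + 2))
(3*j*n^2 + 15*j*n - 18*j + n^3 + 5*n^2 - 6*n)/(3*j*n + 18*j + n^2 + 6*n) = n - 1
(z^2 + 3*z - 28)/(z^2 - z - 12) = (z + 7)/(z + 3)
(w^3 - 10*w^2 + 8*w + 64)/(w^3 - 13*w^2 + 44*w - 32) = (w + 2)/(w - 1)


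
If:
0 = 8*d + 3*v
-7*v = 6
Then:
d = 9/28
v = -6/7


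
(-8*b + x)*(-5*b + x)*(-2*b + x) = -80*b^3 + 66*b^2*x - 15*b*x^2 + x^3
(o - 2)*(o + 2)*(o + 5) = o^3 + 5*o^2 - 4*o - 20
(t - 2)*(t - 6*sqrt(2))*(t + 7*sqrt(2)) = t^3 - 2*t^2 + sqrt(2)*t^2 - 84*t - 2*sqrt(2)*t + 168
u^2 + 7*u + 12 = (u + 3)*(u + 4)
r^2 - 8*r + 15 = (r - 5)*(r - 3)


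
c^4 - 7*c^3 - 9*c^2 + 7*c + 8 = (c - 8)*(c - 1)*(c + 1)^2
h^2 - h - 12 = (h - 4)*(h + 3)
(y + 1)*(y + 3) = y^2 + 4*y + 3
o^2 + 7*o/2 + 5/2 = (o + 1)*(o + 5/2)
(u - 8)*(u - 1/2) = u^2 - 17*u/2 + 4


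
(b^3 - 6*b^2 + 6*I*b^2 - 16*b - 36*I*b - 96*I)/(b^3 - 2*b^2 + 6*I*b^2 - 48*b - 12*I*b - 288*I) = (b + 2)/(b + 6)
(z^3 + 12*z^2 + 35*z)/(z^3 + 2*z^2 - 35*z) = (z + 5)/(z - 5)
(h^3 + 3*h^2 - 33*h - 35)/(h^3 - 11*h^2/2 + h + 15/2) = 2*(h + 7)/(2*h - 3)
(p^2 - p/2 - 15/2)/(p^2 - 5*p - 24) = (-2*p^2 + p + 15)/(2*(-p^2 + 5*p + 24))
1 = 1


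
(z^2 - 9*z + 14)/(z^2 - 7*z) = (z - 2)/z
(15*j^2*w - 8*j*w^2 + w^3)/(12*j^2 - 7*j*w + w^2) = w*(-5*j + w)/(-4*j + w)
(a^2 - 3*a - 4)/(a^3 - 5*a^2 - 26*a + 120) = (a + 1)/(a^2 - a - 30)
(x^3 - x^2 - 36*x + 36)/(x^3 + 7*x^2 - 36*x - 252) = (x - 1)/(x + 7)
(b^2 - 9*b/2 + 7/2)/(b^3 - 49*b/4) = 2*(b - 1)/(b*(2*b + 7))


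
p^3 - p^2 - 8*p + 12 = (p - 2)^2*(p + 3)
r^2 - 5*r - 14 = (r - 7)*(r + 2)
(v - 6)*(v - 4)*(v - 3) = v^3 - 13*v^2 + 54*v - 72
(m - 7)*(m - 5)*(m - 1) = m^3 - 13*m^2 + 47*m - 35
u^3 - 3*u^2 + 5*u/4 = u*(u - 5/2)*(u - 1/2)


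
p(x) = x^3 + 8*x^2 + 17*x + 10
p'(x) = 3*x^2 + 16*x + 17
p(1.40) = 52.22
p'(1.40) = 45.28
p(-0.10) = 8.38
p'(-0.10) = 15.43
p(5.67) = 545.87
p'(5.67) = 204.17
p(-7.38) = -81.69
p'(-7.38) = 62.31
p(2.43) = 112.90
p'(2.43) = 73.59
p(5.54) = 519.74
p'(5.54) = 197.71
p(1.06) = 38.20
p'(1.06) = 37.33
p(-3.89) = 6.06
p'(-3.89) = 0.16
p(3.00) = 160.00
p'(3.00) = 92.00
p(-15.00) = -1820.00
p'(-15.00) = 452.00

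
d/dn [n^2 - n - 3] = 2*n - 1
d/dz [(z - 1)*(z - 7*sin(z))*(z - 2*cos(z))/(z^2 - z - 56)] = (-(z - 1)*(z - 7*sin(z))*(z - 2*cos(z))*(2*z - 1) + (-z^2 + z + 56)*((1 - z)*(z - 7*sin(z))*(2*sin(z) + 1) + (z - 1)*(z - 2*cos(z))*(7*cos(z) - 1) - (z - 7*sin(z))*(z - 2*cos(z))))/(-z^2 + z + 56)^2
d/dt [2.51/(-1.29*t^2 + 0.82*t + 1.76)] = (6.4758*t - 2.0582)/(-1.29*t^2 + 0.82*t + 1.76)^2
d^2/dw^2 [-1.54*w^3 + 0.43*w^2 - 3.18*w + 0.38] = 0.86 - 9.24*w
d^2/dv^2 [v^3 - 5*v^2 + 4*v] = 6*v - 10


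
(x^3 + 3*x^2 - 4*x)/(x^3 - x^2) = (x + 4)/x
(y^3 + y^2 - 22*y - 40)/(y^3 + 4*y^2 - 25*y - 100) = (y + 2)/(y + 5)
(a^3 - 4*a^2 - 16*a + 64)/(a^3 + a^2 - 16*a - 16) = (a - 4)/(a + 1)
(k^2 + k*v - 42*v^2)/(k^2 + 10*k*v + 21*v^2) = (k - 6*v)/(k + 3*v)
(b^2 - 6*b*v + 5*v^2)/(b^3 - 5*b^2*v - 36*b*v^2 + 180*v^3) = (-b + v)/(-b^2 + 36*v^2)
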